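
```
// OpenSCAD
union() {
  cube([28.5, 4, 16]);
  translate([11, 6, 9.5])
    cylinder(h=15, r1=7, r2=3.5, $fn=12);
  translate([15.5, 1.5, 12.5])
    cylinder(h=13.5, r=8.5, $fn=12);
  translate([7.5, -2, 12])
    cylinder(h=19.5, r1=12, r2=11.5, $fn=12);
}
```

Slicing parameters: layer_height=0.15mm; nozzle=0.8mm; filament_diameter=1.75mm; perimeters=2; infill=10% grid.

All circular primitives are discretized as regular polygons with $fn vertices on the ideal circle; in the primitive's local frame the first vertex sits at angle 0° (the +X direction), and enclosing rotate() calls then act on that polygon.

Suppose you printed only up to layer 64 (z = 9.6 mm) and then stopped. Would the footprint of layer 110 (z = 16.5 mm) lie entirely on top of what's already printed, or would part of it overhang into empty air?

part overhangs

Compare the two slices. At z = 9.6: the 28.5×4 cube contributes its full rectangle (area 114.00 mm²); the cone at (11, 6): at t=0.007 of its height the radius interpolates to r₁+(r₂−r₁)t = 6.977, giving a regular 12-gon of that circumradius (area = (12/2)·6.977²·sin(360°/12) = 146.02 mm²); the cylinder at (15.5, 1.5) is not intersected at this z (z outside [12.5, 26]); the cone at (7.5, -2) is absent (z outside [12, 31.5]); Taking the union: the regions partially overlap — summed areas 260.02 mm² minus the doubly-counted overlap 42.62 mm² gives 217.40 mm² — area = 217.40 mm². At z = 16.5: the cube is not intersected at this z (z outside [0, 16]); the cone at (11, 6): at t=0.467 of its height the radius interpolates to r₁+(r₂−r₁)t = 5.367, giving a regular 12-gon of that circumradius (area = (12/2)·5.367²·sin(360°/12) = 86.40 mm²); the r=8.5 cylinder at (15.5, 1.5) gives a regular 12-gon of circumradius 8.5 (constant along its height) (area = (12/2)·8.500²·sin(360°/12) = 216.75 mm²); the cone at (7.5, -2): at t=0.231 of its height the radius interpolates to r₁+(r₂−r₁)t = 11.885, giving a regular 12-gon of that circumradius (area = (12/2)·11.885²·sin(360°/12) = 423.73 mm²); Taking the union: the regions partially overlap — summed areas 726.89 mm² minus the doubly-counted overlap 214.18 mm² gives 512.70 mm² — area = 512.70 mm². Checking containment: at z = 16.5 the cross-section extends beyond the z = 9.6 cross-section by about 331.68 mm².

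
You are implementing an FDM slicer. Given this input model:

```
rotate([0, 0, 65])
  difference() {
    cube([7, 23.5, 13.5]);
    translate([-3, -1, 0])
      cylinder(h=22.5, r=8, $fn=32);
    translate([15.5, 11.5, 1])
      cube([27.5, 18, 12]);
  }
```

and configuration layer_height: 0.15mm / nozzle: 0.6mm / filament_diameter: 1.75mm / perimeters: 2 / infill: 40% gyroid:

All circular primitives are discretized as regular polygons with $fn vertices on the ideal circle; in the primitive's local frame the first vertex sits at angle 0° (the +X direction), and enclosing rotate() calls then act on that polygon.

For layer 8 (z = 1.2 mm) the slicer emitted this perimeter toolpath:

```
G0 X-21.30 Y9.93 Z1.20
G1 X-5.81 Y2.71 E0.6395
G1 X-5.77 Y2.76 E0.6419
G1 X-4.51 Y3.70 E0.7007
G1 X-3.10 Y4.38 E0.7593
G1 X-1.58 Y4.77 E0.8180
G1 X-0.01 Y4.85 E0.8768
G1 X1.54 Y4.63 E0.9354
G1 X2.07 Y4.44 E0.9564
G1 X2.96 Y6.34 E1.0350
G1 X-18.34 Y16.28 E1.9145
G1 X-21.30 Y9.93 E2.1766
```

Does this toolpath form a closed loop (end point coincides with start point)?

Start point (G0): (-21.30, 9.93). End point (last G1): the path returns to the start — closed.

yes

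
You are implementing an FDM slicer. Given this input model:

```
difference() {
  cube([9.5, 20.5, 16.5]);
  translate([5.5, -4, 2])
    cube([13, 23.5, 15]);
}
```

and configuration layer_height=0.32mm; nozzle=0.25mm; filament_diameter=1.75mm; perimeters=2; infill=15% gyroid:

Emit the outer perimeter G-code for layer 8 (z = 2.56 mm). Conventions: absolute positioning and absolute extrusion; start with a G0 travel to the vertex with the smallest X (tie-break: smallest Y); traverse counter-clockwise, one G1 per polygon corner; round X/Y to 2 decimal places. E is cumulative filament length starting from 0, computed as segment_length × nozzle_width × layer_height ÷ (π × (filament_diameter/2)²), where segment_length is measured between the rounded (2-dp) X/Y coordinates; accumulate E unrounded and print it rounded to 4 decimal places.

G0 X0.00 Y0.00 Z2.56
G1 X5.50 Y0.00 E0.1829
G1 X5.50 Y19.50 E0.8315
G1 X9.50 Y19.50 E0.9645
G1 X9.50 Y20.50 E0.9978
G1 X0.00 Y20.50 E1.3138
G1 X0.00 Y0.00 E1.9956

At z = 2.56 mm: the cube (footprint 9.5×20.5) is included at this height; the cube at (5.5, -4) is present — its section is the full 13×23.5 rectangle; Subtracting the remaining from the first: starting from the 9.5×20.5 cube, the 13×23.5 cube at (5.5, -4) partially overlaps it — only the 78.00 mm² overlap (of its 305.50 mm²) is removed, clipping the outline — 1 connected region. The outline is a single polygon with 6 vertices. Extrusion per mm of travel: 0.25 × 0.32 / (π × 0.875²) = 0.033260. Accumulating E over each segment gives final E = 1.9956.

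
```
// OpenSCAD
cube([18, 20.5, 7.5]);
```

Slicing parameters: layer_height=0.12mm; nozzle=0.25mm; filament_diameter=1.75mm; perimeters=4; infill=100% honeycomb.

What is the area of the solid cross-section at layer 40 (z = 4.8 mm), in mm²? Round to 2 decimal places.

369.00 mm²

At z = 4.8 mm: the cube is present — its section is the full 18×20.5 rectangle (area 369.00 mm²). Overall, the cross-section is a single solid region. Net area = 369.00 mm².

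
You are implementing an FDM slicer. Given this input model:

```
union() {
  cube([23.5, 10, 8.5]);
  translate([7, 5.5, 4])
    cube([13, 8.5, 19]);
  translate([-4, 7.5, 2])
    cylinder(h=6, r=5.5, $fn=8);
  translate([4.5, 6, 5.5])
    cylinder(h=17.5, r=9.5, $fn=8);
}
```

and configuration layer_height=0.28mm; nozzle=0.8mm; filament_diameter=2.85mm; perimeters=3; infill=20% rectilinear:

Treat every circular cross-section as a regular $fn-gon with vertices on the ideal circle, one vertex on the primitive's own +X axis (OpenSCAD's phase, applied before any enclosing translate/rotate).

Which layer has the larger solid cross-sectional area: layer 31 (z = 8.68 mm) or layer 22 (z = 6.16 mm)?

Layer 31 (z = 8.68): the cube is absent (z outside [0, 8.5]); the 13×8.5 cube at (7, 5.5) contributes its full rectangle (area 110.50 mm²); the cylinder at (-4, 7.5) is absent (z outside [2, 8]); the cylinder at (4.5, 6): section is a regular 8-gon, circumradius r=9.5 (area = (8/2)·9.500²·sin(360°/8) = 255.27 mm²); Merging all regions: the regions partially overlap — summed areas 365.77 mm² minus the doubly-counted overlap 44.55 mm² gives 321.22 mm² — area = 321.22 mm². So its area = 321.22 mm². Layer 22 (z = 6.16): the 23.5×10 cube contributes its full rectangle (area 235.00 mm²); the 13×8.5 cube at (7, 5.5) contributes its full rectangle (area 110.50 mm²); the cylinder at (-4, 7.5): section is a regular 8-gon, circumradius r=5.5 (area = (8/2)·5.500²·sin(360°/8) = 85.56 mm²); the r=9.5 cylinder at (4.5, 6) gives a regular 8-gon of circumradius 9.5 (constant along its height) (area = (8/2)·9.500²·sin(360°/8) = 255.27 mm²); Combining (union): the regions partially overlap — summed areas 686.33 mm² minus the doubly-counted overlap 245.18 mm² gives 441.15 mm² — area = 441.15 mm². So its area = 441.15 mm². Layer 22 is larger (441.15 vs 321.22 mm²).

layer 22 (z = 6.16 mm)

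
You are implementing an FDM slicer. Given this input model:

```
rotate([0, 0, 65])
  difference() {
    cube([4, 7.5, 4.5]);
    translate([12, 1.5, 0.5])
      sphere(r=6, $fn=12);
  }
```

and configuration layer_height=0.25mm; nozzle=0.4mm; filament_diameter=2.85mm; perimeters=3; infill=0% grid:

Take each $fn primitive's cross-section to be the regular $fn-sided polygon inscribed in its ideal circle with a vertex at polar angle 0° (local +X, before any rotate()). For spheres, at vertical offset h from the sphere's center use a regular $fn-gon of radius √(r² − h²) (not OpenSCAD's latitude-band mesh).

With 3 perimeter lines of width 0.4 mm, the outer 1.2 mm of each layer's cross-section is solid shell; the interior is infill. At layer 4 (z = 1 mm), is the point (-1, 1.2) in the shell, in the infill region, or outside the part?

shell

At z = 1 mm: the 4×7.5 cube contributes its full rectangle; the sphere at (12, 1.5): section is a regular 12-gon, circumradius = √(r²−h²) = √(6²−0.5²) = 5.979; Taking the first minus the rest: starting from the 4×7.5 cube, the r=6 sphere at (12, 1.5) misses the remaining region (no effect) — 1 connected region; (whole slice rotated 65° about Z — lengths, areas and connectivity unchanged). Overall, the cross-section is a single solid region. Undo the 65° rotation: the query point maps to (0.665, 1.413) in the un-rotated model frame. The nearest boundary edge runs (0.00, 0.00)→(0.00, 7.50); distance from the point to it = 0.66 mm. The point is inside the cross-section, 0.66 mm from the nearest boundary — within the 1.2 mm shell band (3 × 0.4).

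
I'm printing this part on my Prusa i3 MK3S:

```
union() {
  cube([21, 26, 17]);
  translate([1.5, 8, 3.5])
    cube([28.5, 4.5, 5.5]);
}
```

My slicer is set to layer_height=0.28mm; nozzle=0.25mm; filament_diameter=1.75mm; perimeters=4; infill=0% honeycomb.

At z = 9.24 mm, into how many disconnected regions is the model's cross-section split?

1

At z = 9.24 mm: the cube (footprint 21×26) is included at this height; the cube at (1.5, 8) does not reach this height (z outside [3.5, 9]); Taking the union: only the 21×26 cube is present, so the union is just that shape — 1 connected region. The result has 1 disconnected region.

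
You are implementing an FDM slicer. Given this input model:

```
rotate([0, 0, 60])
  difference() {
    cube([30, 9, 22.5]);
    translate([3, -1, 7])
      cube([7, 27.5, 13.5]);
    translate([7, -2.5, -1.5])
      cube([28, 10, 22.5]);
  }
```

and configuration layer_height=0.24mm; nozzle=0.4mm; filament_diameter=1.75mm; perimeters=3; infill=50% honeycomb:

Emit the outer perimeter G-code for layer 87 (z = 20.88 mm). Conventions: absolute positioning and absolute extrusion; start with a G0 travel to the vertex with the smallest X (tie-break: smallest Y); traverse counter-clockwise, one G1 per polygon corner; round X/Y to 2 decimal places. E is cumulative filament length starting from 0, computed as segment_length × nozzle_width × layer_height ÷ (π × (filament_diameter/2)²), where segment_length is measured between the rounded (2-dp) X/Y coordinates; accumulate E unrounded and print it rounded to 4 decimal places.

At z = 20.88 mm: the cube is present — its section is the full 30×9 rectangle; the cube at (3, -1) does not reach this height (z outside [7, 20.5]); the cube at (7, -2.5) (footprint 28×10) is included at this height; Taking the first minus the rest: starting from the 30×9 cube, the 28×10 cube at (7, -2.5) partially overlaps it — only the 172.50 mm² overlap (of its 280.00 mm²) is removed, clipping the outline — 1 connected region; (rotated 60° about Z; rotation is an isometry so areas/perimeters/island counts are preserved). The outline is a single polygon with 6 vertices. Extrusion per mm of travel: 0.4 × 0.24 / (π × 0.875²) = 0.039912. Accumulating E over each segment gives final E = 3.1128.

G0 X-7.79 Y4.50 Z20.88
G1 X0.00 Y0.00 E0.3591
G1 X3.50 Y6.06 E0.6384
G1 X-3.00 Y9.81 E0.9379
G1 X8.50 Y29.73 E1.8559
G1 X7.21 Y30.48 E1.9155
G1 X-7.79 Y4.50 E3.1128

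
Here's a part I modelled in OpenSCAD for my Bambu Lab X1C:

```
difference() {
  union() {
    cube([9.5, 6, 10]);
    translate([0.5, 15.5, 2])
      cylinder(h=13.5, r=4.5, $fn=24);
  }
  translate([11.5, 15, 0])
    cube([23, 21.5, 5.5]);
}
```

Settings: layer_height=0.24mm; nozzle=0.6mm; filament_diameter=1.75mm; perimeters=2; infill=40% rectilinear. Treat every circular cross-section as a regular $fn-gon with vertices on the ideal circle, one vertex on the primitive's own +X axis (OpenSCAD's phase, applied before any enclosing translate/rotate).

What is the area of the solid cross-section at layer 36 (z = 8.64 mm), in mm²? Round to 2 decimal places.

At z = 8.64 mm: the cube (footprint 9.5×6) is included at this height (area 57.00 mm²); the cylinder at (0.5, 15.5): section is a regular 24-gon, circumradius r=4.5 (area = (24/2)·4.500²·sin(360°/24) = 62.89 mm²); Combining (union): the 2 present regions are separate (no shared area or edge), so areas and boundary lengths simply add and each stays a separate island — area = 119.89 mm²; the cube at (11.5, 15) does not reach this height (z outside [0, 5.5]); Taking the first minus the rest: none of the subtracted shapes is present at this height, so that combined region is unchanged — area = 119.89 mm². Overall, the cross-section has 2 separate islands. Net area = 119.89 mm².

119.89 mm²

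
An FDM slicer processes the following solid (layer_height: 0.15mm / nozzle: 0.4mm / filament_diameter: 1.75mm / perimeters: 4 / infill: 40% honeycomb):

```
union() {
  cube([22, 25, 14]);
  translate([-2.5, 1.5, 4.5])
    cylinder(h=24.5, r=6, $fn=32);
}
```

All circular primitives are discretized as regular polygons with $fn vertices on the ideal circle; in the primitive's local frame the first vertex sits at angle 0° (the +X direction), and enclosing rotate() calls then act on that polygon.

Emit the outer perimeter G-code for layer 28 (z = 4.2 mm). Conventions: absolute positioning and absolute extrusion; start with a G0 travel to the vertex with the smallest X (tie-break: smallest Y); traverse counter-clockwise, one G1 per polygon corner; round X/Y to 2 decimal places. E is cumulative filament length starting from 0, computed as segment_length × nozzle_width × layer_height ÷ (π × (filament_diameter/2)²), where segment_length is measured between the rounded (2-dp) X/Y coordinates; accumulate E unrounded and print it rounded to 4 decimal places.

At z = 4.2 mm: the 22×25 cube contributes its full rectangle; the cylinder at (-2.5, 1.5) is absent (z outside [4.5, 29]); Taking the union: only the 22×25 cube is present, so the union is just that shape — 1 connected region. The outline is a single polygon with 4 vertices. Extrusion per mm of travel: 0.4 × 0.15 / (π × 0.875²) = 0.024945. Accumulating E over each segment gives final E = 2.3448.

G0 X0.00 Y0.00 Z4.20
G1 X22.00 Y0.00 E0.5488
G1 X22.00 Y25.00 E1.1724
G1 X0.00 Y25.00 E1.7212
G1 X0.00 Y0.00 E2.3448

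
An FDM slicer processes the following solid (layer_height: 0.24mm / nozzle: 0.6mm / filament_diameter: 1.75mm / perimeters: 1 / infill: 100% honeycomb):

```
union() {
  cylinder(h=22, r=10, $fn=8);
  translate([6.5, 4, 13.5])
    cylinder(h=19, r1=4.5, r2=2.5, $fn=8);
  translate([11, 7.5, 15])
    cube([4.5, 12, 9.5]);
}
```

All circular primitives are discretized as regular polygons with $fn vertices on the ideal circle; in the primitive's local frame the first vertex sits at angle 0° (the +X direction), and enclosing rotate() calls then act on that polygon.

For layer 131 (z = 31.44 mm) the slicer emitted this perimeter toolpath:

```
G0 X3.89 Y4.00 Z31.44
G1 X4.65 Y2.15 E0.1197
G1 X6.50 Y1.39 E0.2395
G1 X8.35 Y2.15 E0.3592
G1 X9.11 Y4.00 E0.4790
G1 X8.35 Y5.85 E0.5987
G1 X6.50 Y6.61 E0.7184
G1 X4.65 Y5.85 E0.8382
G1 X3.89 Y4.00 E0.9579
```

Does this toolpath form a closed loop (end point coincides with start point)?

yes

Start point (G0): (3.89, 4.00). End point (last G1): the path returns to the start — closed.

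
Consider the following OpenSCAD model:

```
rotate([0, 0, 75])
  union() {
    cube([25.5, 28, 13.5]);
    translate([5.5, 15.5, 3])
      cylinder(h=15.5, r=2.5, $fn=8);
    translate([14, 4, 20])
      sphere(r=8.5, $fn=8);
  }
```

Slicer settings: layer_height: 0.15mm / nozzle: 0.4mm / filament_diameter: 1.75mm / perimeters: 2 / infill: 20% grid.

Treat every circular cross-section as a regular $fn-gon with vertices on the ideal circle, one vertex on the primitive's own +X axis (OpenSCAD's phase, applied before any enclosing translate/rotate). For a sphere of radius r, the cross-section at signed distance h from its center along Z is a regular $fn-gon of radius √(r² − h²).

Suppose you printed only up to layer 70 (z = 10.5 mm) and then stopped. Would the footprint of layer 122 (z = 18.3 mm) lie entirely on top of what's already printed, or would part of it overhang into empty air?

Compare the two slices. At z = 10.5: the cube is present — its section is the full 25.5×28 rectangle (area 714.00 mm²); the r=2.5 cylinder at (5.5, 15.5) gives a regular 8-gon of circumradius 2.5 (constant along its height) (area = (8/2)·2.500²·sin(360°/8) = 17.68 mm²); the sphere at (14, 4) is absent (|z−center|=9.500 > r=8.5); Merging all regions: the r=2.5 cylinder at (5.5, 15.5) lies entirely inside the 25.5×28 cube, so the union is just the 25.5×28 cube — area = 714.00 mm²; (whole slice rotated 75° about Z — lengths, areas and connectivity unchanged). At z = 18.3: the cube does not reach this height (z outside [0, 13.5]); the r=2.5 cylinder at (5.5, 15.5) gives a regular 8-gon of circumradius 2.5 (constant along its height) (area = (8/2)·2.500²·sin(360°/8) = 17.68 mm²); the r=8.5 sphere at (14, 4) slices to a regular 8-gon of circumradius 8.328 (√(r²−h²) with h=1.7 from center) (area = (8/2)·8.328²·sin(360°/8) = 196.18 mm²); Taking the union: the 2 present regions are separate (no shared area or edge), so areas and boundary lengths simply add and each stays a separate island — area = 213.86 mm²; (whole slice rotated 75° about Z — lengths, areas and connectivity unchanged). Checking containment: at z = 18.3 the cross-section extends beyond the z = 10.5 cross-section by about 38.09 mm².

part overhangs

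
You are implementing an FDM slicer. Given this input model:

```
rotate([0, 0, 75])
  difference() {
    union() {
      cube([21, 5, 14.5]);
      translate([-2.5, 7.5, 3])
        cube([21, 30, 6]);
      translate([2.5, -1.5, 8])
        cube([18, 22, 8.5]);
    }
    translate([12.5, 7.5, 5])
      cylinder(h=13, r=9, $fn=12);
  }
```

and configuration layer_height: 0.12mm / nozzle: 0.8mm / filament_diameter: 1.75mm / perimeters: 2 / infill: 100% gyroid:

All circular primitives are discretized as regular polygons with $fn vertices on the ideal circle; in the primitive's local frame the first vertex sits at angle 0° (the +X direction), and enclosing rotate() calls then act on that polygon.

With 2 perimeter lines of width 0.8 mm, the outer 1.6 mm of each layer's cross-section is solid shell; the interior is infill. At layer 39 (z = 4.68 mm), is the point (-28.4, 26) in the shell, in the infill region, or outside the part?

shell

At z = 4.68 mm: the cube (footprint 21×5) is included at this height; the cube at (-2.5, 7.5) is present — its section is the full 21×30 rectangle; the cube at (2.5, -1.5) is absent (z outside [8, 16.5]); Taking the union: the 2 present regions are separate (no shared area or edge), so areas and boundary lengths simply add and each stays a separate island — 2 connected regions; the cylinder at (12.5, 7.5) does not reach this height (z outside [5, 18]); Taking the first minus the rest: none of the subtracted shapes is present at this height, so the result so far is unchanged — 2 connected regions; (whole slice rotated 75° about Z — lengths, areas and connectivity unchanged). Overall, the cross-section has 2 separate islands. Undo the 75° rotation: the query point maps to (17.764, 34.162) in the un-rotated model frame. The nearest boundary edge runs (18.50, 37.50)→(18.50, 7.50); distance from the point to it = 0.74 mm. (Shell/infill is judged within the island containing the point — the largest one.) The point is inside the cross-section, 0.74 mm from the nearest boundary — within the 1.6 mm shell band (2 × 0.8).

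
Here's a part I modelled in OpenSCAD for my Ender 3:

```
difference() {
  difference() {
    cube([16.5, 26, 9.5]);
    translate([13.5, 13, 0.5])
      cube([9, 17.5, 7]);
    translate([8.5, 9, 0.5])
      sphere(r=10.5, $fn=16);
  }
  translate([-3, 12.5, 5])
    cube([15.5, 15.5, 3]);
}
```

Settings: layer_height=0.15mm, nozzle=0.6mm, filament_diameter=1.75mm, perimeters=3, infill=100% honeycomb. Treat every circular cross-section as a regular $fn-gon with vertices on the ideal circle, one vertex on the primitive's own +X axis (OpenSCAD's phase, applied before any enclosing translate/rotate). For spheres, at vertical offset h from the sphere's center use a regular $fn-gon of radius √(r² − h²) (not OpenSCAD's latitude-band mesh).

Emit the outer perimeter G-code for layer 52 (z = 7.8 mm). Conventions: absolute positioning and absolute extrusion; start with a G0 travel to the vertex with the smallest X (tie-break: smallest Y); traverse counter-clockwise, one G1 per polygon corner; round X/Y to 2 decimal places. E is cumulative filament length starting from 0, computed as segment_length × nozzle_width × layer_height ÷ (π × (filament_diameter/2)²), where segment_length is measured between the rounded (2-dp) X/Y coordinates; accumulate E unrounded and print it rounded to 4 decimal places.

G0 X0.00 Y0.00 Z7.80
G1 X16.50 Y0.00 E0.6174
G1 X16.50 Y26.00 E1.5903
G1 X12.50 Y26.00 E1.7399
G1 X12.50 Y15.23 E2.1429
G1 X13.84 Y14.34 E2.2031
G1 X15.47 Y11.89 E2.3132
G1 X16.05 Y9.00 E2.4235
G1 X15.47 Y6.11 E2.5338
G1 X13.84 Y3.66 E2.6439
G1 X11.39 Y2.03 E2.7540
G1 X8.50 Y1.45 E2.8643
G1 X5.61 Y2.03 E2.9746
G1 X3.16 Y3.66 E3.0847
G1 X1.53 Y6.11 E3.1948
G1 X0.95 Y9.00 E3.3051
G1 X1.53 Y11.89 E3.4154
G1 X1.94 Y12.50 E3.4429
G1 X0.00 Y12.50 E3.5155
G1 X0.00 Y0.00 E3.9832

At z = 7.8 mm: the 16.5×26 cube contributes its full rectangle; the cube at (13.5, 13) is not intersected at this z (z outside [0.5, 7.5]); the r=10.5 sphere at (8.5, 9) slices to a regular 16-gon of circumradius 7.547 (√(r²−h²) with h=7.3 from center); After the difference (first − rest): starting from the 16.5×26 cube, the r=10.5 sphere at (8.5, 9) lies wholly inside it (removes its full 174.38 mm² and its 47.12 mm outline becomes a hole wall) — 1 connected region with 1 hole; the cube at (-3, 12.5) (footprint 15.5×15.5) is included at this height; Taking the first minus the rest: starting from that combined region, the 15.5×15.5 cube at (-3, 12.5) partially overlaps it — only the 135.96 mm² overlap (of its 240.25 mm²) is removed, clipping the outline — 1 connected region. The outline is a single polygon with 19 vertices. Extrusion per mm of travel: 0.6 × 0.15 / (π × 0.875²) = 0.037418. Accumulating E over each segment gives final E = 3.9832.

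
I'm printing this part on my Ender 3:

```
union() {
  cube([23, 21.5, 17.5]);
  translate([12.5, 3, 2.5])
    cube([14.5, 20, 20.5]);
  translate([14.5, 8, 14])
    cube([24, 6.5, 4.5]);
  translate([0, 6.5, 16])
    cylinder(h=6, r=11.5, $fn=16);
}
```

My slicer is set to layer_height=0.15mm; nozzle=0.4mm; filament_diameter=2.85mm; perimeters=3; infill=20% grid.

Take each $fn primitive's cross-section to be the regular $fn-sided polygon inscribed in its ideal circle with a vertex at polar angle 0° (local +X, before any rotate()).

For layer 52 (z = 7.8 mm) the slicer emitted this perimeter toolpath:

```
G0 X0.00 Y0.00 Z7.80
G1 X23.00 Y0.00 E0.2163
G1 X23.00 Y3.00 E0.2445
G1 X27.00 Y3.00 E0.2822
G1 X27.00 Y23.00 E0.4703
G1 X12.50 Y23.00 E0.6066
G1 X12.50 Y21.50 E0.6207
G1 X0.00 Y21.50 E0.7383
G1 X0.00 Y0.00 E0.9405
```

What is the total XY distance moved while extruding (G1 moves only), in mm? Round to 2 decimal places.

Sum the Euclidean lengths of each G1 segment: total = 100.00 mm.

100.00 mm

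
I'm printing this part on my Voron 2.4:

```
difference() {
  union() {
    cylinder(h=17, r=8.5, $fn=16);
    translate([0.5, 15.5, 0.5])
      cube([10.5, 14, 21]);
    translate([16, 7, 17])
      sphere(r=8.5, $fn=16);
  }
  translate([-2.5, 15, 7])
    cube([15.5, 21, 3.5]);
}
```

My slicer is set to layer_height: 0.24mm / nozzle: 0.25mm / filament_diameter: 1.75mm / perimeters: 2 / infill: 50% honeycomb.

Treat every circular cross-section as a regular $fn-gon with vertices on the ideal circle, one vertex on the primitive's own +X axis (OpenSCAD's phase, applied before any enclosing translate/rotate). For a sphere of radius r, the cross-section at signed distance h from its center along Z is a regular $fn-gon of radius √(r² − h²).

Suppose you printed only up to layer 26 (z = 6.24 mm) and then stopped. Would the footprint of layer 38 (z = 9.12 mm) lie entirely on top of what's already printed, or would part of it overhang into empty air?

Compare the two slices. At z = 6.24: the r=8.5 cylinder gives a regular 16-gon of circumradius 8.5 (constant along its height) (area = (16/2)·8.500²·sin(360°/16) = 221.19 mm²); the cube at (0.5, 15.5) (footprint 10.5×14) is included at this height (area 147.00 mm²); the sphere at (16, 7) does not reach this height (|z−center|=10.760 > r=8.5); Taking the union: the 2 present regions are separate (no shared area or edge), so areas and boundary lengths simply add and each stays a separate island — area = 368.19 mm²; the cube at (-2.5, 15) does not reach this height (z outside [7, 10.5]); Subtracting the remaining from the first: none of the subtracted shapes is present at this height, so the result so far is unchanged — area = 368.19 mm². At z = 9.12: the r=8.5 cylinder gives a regular 16-gon of circumradius 8.5 (constant along its height) (area = (16/2)·8.500²·sin(360°/16) = 221.19 mm²); the cube at (0.5, 15.5) is present — its section is the full 10.5×14 rectangle (area 147.00 mm²); the r=8.5 sphere at (16, 7) contributes a regular 16-gon of circumradius √(8.5²−7.88²) = 3.187 (area = (16/2)·3.187²·sin(360°/16) = 31.09 mm²); Combining (union): the 3 present regions are separate (no shared area or edge), so areas and boundary lengths simply add and each stays a separate island — area = 399.28 mm²; the 15.5×21 cube at (-2.5, 15) contributes its full rectangle (area 325.50 mm²); Subtracting the remaining from the first: starting from that combined region (399.28 mm²), the 15.5×21 cube at (-2.5, 15) partially overlaps it — only the 147.00 mm² overlap (of its 325.50 mm²) is removed, clipping the outline — area = 252.28 mm². Checking containment: at z = 9.12 the cross-section extends beyond the z = 6.24 cross-section by about 31.09 mm².

part overhangs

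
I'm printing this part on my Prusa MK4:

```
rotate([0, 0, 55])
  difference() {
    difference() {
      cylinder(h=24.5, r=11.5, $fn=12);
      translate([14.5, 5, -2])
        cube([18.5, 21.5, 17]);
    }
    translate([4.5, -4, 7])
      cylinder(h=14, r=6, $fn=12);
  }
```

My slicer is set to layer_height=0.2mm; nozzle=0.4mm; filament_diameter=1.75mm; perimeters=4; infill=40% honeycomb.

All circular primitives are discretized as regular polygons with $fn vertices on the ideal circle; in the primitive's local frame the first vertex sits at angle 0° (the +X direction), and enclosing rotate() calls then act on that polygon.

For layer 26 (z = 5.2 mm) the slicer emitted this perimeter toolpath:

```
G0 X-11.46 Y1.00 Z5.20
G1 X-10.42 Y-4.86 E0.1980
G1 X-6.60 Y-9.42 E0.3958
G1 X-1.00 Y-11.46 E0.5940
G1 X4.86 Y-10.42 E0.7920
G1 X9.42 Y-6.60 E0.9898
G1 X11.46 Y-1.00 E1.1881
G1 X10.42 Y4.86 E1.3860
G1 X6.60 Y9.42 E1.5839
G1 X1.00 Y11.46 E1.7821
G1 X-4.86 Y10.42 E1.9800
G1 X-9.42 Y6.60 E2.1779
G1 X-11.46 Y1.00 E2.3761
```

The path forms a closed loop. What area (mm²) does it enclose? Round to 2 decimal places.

396.82 mm²

Apply the shoelace formula to the sequence of (X, Y) vertices; enclosed area = 396.82 mm².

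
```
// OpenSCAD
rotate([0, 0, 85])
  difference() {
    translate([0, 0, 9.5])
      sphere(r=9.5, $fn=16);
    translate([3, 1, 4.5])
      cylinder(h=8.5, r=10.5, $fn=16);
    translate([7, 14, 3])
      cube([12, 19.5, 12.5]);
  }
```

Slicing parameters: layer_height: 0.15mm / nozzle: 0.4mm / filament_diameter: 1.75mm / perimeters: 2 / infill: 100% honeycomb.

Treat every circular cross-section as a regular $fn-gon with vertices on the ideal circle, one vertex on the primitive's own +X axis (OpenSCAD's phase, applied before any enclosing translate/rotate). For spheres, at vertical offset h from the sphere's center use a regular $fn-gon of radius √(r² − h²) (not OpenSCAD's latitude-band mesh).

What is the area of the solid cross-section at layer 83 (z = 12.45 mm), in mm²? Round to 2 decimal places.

At z = 12.45 mm: the r=9.5 sphere contributes a regular 16-gon of circumradius √(9.5²−2.95²) = 9.030 (area = (16/2)·9.030²·sin(360°/16) = 249.66 mm²); the r=10.5 cylinder at (3, 1) contributes a regular 16-gon of circumradius 10.5 (area = (16/2)·10.500²·sin(360°/16) = 337.53 mm²); the cube at (7, 14) (footprint 12×19.5) is included at this height (area 234.00 mm²); Subtracting the remaining from the first: starting from the r=9.5 sphere (249.66 mm²), the r=10.5 cylinder at (3, 1) partially overlaps it — only the 226.26 mm² overlap (of its 337.53 mm²) is removed, clipping the outline; the 12×19.5 cube at (7, 14) misses the remaining region (no effect) — area = 23.40 mm²; (whole slice rotated 85° about Z — lengths, areas and connectivity unchanged). Overall, the cross-section is a single solid region. Net area = 23.40 mm².

23.40 mm²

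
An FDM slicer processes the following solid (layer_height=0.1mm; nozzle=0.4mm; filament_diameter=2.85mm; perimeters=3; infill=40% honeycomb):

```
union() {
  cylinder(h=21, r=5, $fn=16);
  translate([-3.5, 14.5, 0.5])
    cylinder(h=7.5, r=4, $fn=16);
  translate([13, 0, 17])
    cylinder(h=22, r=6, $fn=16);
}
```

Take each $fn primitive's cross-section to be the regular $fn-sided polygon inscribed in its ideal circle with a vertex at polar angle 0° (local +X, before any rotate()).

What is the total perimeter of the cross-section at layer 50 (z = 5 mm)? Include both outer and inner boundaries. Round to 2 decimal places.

At z = 5 mm: the r=5 cylinder gives a regular 16-gon of circumradius 5 (constant along its height) (perimeter = 2·16·5.000·sin(180°/16) = 31.21 mm); the cylinder at (-3.5, 14.5): section is a regular 16-gon, circumradius r=4 (perimeter = 2·16·4.000·sin(180°/16) = 24.97 mm); the cylinder at (13, 0) is absent (z outside [17, 39]); Taking the union: the 2 present regions are separate (no shared area or edge), so areas and boundary lengths simply add and each stays a separate island — boundary = 56.19 mm. Overall, the cross-section has 2 separate islands. Total boundary length (outer) = 56.19 mm.

56.19 mm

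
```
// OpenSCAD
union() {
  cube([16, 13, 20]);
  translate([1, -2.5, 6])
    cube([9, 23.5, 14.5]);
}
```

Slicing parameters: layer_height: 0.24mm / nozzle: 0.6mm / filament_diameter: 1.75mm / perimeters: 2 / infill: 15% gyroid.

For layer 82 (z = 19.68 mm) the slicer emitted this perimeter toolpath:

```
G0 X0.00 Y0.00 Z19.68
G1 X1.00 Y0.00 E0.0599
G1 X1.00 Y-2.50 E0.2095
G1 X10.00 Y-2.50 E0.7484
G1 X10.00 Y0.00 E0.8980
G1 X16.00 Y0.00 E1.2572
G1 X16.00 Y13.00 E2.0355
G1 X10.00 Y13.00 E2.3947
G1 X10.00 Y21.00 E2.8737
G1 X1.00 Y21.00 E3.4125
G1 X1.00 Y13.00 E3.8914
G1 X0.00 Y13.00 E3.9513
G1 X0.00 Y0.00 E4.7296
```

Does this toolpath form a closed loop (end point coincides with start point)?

yes

Start point (G0): (0.00, 0.00). End point (last G1): the path returns to the start — closed.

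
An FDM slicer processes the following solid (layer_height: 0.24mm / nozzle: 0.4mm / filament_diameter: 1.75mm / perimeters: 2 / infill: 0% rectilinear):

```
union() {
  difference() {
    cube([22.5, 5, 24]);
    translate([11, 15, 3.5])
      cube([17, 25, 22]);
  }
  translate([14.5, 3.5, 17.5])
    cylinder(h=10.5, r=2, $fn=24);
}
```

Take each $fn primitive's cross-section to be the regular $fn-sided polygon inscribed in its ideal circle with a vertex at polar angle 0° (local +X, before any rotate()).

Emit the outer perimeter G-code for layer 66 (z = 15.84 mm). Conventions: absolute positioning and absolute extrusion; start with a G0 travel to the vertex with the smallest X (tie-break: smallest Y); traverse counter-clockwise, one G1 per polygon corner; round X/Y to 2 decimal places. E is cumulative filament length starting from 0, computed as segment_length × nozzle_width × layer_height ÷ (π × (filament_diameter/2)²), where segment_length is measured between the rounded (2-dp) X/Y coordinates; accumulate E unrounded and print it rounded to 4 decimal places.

G0 X0.00 Y0.00 Z15.84
G1 X22.50 Y0.00 E0.8980
G1 X22.50 Y5.00 E1.0976
G1 X0.00 Y5.00 E1.9956
G1 X0.00 Y0.00 E2.1952

At z = 15.84 mm: the cube (footprint 22.5×5) is included at this height; the cube at (11, 15) (footprint 17×25) is included at this height; Taking the first minus the rest: starting from the 22.5×5 cube, the 17×25 cube at (11, 15) misses the remaining region (no effect) — 1 connected region; the cylinder at (14.5, 3.5) is absent (z outside [17.5, 28]); Taking the union: only that combined region is present, so the union is just that shape — 1 connected region. The outline is a single polygon with 4 vertices. Extrusion per mm of travel: 0.4 × 0.24 / (π × 0.875²) = 0.039912. Accumulating E over each segment gives final E = 2.1952.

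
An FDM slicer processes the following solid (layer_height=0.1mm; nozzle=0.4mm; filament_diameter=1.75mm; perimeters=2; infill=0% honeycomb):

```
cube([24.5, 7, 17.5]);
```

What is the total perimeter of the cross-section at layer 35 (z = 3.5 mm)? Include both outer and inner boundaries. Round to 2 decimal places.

63.00 mm

At z = 3.5 mm: the cube (footprint 24.5×7) is included at this height (perimeter 63.00 mm). Overall, the cross-section is a single solid region. Total boundary length (outer) = 63.00 mm.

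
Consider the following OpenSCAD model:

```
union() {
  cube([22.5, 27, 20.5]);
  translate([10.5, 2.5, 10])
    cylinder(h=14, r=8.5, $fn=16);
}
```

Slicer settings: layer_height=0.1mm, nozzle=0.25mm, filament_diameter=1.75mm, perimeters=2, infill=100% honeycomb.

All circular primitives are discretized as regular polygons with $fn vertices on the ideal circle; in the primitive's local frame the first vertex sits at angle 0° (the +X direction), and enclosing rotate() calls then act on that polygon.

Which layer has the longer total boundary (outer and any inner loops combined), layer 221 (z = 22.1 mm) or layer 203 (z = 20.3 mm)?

Layer 221 (z = 22.1): the cube is not intersected at this z (z outside [0, 20.5]); the r=8.5 cylinder at (10.5, 2.5) contributes a regular 16-gon of circumradius 8.5 (perimeter = 2·16·8.500·sin(180°/16) = 53.06 mm); Combining (union): only the r=8.5 cylinder at (10.5, 2.5) is present, so the union is just that shape — boundary = 53.06 mm. So its perimeter = 53.06 mm. Layer 203 (z = 20.3): the 22.5×27 cube contributes its full rectangle (perimeter 99.00 mm); the cylinder at (10.5, 2.5): section is a regular 16-gon, circumradius r=8.5 (perimeter = 2·16·8.500·sin(180°/16) = 53.06 mm); Combining (union): the regions partially overlap (shared area 151.85 mm²), so the edge portions inside another operand are dropped and the merged outline is re-measured after clipping — boundary = 104.43 mm. So its perimeter = 104.43 mm. Layer 203 is larger (104.43 vs 53.06 mm).

layer 203 (z = 20.3 mm)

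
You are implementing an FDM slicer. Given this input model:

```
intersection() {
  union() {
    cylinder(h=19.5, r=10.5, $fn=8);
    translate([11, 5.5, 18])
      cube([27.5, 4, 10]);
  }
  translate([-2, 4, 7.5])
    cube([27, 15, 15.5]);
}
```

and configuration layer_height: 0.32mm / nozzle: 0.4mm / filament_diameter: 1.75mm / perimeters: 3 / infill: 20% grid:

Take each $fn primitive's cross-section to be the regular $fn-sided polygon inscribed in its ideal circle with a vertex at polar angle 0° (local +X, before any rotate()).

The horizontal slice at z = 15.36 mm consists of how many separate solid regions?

1

At z = 15.36 mm: the r=10.5 cylinder contributes a regular 8-gon of circumradius 10.5; the cube at (11, 5.5) is not intersected at this z (z outside [18, 28]); Merging all regions: only the r=10.5 cylinder is present, so the union is just that shape — 1 connected region; the cube at (-2, 4) (footprint 27×15) is included at this height; Keeping only the common overlap: the 27×15 cube at (-2, 4) partially overlaps that combined region; clipping to the common part keeps 51.44 mm² — 1 connected region. The result has 1 disconnected region.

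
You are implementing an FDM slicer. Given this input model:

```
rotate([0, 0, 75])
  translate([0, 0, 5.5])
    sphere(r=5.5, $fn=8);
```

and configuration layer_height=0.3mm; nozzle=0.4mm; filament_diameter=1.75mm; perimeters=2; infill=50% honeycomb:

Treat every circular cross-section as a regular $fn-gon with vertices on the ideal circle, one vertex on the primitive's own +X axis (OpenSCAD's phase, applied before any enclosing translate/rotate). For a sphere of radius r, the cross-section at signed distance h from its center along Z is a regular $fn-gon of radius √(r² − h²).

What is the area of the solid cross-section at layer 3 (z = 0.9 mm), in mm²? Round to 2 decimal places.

25.71 mm²

At z = 0.9 mm: the sphere: section is a regular 8-gon, circumradius = √(r²−h²) = √(5.5²−4.6²) = 3.015 (area = (8/2)·3.015²·sin(360°/8) = 25.71 mm²); (rotated 75° about Z; rotation is an isometry so areas/perimeters/island counts are preserved). Overall, the cross-section is a single solid region. Net area = 25.71 mm².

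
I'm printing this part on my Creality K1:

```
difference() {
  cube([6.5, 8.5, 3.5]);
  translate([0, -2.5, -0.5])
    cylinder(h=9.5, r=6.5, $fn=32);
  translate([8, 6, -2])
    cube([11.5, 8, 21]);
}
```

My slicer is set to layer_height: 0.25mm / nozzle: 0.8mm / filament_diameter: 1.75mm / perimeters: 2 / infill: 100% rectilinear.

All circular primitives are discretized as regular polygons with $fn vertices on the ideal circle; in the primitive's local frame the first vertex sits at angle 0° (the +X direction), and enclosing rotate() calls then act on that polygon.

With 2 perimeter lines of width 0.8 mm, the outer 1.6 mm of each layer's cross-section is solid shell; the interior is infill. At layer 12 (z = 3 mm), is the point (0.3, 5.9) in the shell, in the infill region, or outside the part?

shell

At z = 3 mm: the cube (footprint 6.5×8.5) is included at this height; the r=6.5 cylinder at (0, -2.5) contributes a regular 32-gon of circumradius 6.5; the cube at (8, 6) (footprint 11.5×8) is included at this height; Taking the first minus the rest: starting from the 6.5×8.5 cube, the r=6.5 cylinder at (0, -2.5) partially overlaps it — only the 17.18 mm² overlap (of its 131.88 mm²) is removed, clipping the outline; the 11.5×8 cube at (8, 6) misses the remaining region (no effect) — 1 connected region. Overall, the cross-section is a single solid region. The nearest boundary edge runs (0.00, 4.00)→(0.00, 8.50); distance from the point to it = 0.30 mm. The point is inside the cross-section, 0.30 mm from the nearest boundary — within the 1.6 mm shell band (2 × 0.8).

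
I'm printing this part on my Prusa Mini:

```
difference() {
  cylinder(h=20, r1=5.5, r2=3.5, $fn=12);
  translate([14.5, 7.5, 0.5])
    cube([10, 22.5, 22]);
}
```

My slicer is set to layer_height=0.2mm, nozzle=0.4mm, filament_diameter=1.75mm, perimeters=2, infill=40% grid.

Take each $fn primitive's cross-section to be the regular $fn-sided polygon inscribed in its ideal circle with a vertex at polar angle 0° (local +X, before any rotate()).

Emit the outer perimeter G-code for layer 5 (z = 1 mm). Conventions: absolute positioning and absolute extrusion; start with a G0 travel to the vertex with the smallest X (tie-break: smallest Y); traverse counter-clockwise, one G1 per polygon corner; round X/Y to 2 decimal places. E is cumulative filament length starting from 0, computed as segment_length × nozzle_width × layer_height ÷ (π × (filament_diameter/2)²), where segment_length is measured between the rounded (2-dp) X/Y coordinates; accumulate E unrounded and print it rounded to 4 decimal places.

At z = 1 mm: the cone (r1=5.5→r2=3.5) has section circumradius 5.400 here — a regular 12-gon; the 10×22.5 cube at (14.5, 7.5) contributes its full rectangle; Taking the first minus the rest: starting from the cone, the 10×22.5 cube at (14.5, 7.5) misses the remaining region (no effect) — 1 connected region. The outline is a single polygon with 12 vertices. Extrusion per mm of travel: 0.4 × 0.2 / (π × 0.875²) = 0.033260. Accumulating E over each segment gives final E = 1.1161.

G0 X-5.40 Y0.00 Z1.00
G1 X-4.68 Y-2.70 E0.0929
G1 X-2.70 Y-4.68 E0.1861
G1 X0.00 Y-5.40 E0.2790
G1 X2.70 Y-4.68 E0.3720
G1 X4.68 Y-2.70 E0.4651
G1 X5.40 Y0.00 E0.5580
G1 X4.68 Y2.70 E0.6510
G1 X2.70 Y4.68 E0.7441
G1 X0.00 Y5.40 E0.8370
G1 X-2.70 Y4.68 E0.9300
G1 X-4.68 Y2.70 E1.0231
G1 X-5.40 Y0.00 E1.1161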